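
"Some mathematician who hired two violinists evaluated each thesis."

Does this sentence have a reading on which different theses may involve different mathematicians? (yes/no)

Yes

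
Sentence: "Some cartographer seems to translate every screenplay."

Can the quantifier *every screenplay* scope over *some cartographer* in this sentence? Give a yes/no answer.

Yes

Infinitival complements of raising predicates do not block QR; *every screenplay* and *some cartographer* are effectively clausemates.
QR within a single clause is free, so the lower quantifier may take scope over the higher one.
So *every screenplay* > *some cartographer* is among the available readings.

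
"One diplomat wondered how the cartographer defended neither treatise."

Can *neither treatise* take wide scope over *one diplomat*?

No

The target quantifier *neither treatise* is part of the embedded question *how the cartographer defended neither treatise*.
An indirect question is a wh-island; the filled [Spec,CP] blocks QR across the CP edge.
*neither treatise* is confined to the island and cannot take scope over *one diplomat*.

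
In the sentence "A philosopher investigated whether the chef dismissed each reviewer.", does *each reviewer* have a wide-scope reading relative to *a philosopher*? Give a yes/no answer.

No

*each reviewer* occurs within the embedded question *whether the chef dismissed each reviewer*.
The wh-island constraint blocks QR out of an embedded interrogative.
The inverse ordering *each reviewer* > *a philosopher* is therefore underivable.
(Only the surface reading survives: one fixed philosopher with respect to all the relevant reviewers.)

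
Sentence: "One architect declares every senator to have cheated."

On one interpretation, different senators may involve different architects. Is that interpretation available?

Yes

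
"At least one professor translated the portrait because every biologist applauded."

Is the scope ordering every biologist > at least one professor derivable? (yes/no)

No

The target quantifier *every biologist* is part of the adjunct clause *because every biologist applauded*.
Since the clause is an adjunct (not a complement), the Adjunct Condition blocks QR across its edge.
So the wide-scope reading for *every biologist* is blocked.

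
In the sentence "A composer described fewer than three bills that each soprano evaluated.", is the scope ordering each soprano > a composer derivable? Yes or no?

No

Structurally, *each soprano* is inside the relative clause *that each soprano evaluated* modifying *fewer than three bills*.
QR out of a relative clause is ruled out by the relative-clause island constraint.
So *each soprano* cannot raise to a position above *a composer*.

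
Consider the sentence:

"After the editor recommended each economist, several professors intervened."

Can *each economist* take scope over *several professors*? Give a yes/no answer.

*each economist* is embedded in the adjunct clause *after the editor recommended each economist*.
The adjunct-island constraint bars QR out of an adverbial clause.
*each economist* is confined to the island and cannot take scope over *several professors*.

No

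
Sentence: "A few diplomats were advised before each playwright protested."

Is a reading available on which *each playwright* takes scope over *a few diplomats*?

No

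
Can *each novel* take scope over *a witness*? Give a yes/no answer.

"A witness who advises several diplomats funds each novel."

Yes

The RC *who advises several diplomats* is an island, but *each novel* is not inside it — it is the matrix object, a clausemate of *a witness*.
Ordinary QR to a clause-peripheral position gives the wide-scope LF for the lower DP.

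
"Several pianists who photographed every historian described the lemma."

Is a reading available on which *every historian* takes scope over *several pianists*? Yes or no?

No

The target quantifier *every historian* is part of the relative clause *who photographed every historian*.
QR out of a relative clause is ruled out by the relative-clause island constraint.
So *every historian* cannot raise high enough to outscope *several pianists*; only the surface ordering *several pianists* > *every historian* is available.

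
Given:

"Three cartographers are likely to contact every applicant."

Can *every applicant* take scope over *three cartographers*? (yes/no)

Raising constructions are monoclausal for scope purposes; *every applicant* is not separated from *three cartographers* by any island.
Since no island is crossed, the inverse ordering is licensed alongside surface scope.
Both orderings are possible: *three cartographers* > *every applicant* and *every applicant* > *three cartographers*.

Yes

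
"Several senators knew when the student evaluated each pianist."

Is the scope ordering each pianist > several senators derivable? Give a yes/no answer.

No

*each pianist* sits inside the embedded question *when the student evaluated each pianist*.
Embedded questions are wh-islands: a quantifier inside an indirect question cannot QR into the matrix clause.
So the wide-scope reading for *each pianist* is blocked.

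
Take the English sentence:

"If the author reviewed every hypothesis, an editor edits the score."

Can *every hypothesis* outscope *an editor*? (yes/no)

No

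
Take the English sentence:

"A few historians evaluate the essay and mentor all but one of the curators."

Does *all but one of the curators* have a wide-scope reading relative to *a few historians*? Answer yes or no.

No

*all but one of the curators* sits inside one conjunct of the coordinate structure (*mentor all but one of the curators*).
Coordinate structures are islands for non-across-the-board movement, QR included.
The inverse ordering *all but one of the curators* > *a few historians* is therefore underivable.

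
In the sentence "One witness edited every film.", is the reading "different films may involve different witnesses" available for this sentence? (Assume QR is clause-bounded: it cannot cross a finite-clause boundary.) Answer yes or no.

Yes

This is the *every film* > *one witness* reading.
*every film* and *one witness* are in the same minimal clause.
QR within a single clause is free, so the lower quantifier may take scope over the higher one.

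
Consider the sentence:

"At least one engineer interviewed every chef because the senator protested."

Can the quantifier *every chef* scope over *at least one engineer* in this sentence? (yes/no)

Yes

The adjunct clause does not contain *every chef*, which is the matrix object.
Ordinary QR to a clause-peripheral position gives the wide-scope LF for the lower DP.
The sentence is scopally ambiguous between *at least one engineer* > *every chef* and *every chef* > *at least one engineer*.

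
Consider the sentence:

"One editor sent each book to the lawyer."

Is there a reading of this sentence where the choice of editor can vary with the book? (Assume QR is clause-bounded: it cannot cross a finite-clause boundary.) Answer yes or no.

Yes

The paraphrase describes the scope ordering *each book* > *one editor*.
*each book* is the matrix object and *one editor* the matrix subject; the two are clausemates.
Nothing blocks QR of the lower DP to a position above the higher one, so inverse scope is available.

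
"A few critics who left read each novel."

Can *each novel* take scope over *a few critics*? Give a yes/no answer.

Yes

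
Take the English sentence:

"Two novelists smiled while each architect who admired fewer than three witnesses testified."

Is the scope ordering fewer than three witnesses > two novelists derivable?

No

The target quantifier *fewer than three witnesses* is part of the relative clause *who admired fewer than three witnesses*, which is itself inside the adjunct *while each architect who admired fewer than three witnesses testified*.
Two island boundaries intervene — the relative clause and the adjunct. Either alone would block QR.
Hence only narrow scope for *fewer than three witnesses* (under *two novelists*) survives.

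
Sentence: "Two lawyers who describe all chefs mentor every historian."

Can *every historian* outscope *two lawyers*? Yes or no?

Yes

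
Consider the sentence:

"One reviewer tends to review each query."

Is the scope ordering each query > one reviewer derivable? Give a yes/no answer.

Yes

Infinitival complements of raising predicates do not block QR; *each query* and *one reviewer* are effectively clausemates.
Ordinary QR to a clause-peripheral position gives the wide-scope LF for the lower DP.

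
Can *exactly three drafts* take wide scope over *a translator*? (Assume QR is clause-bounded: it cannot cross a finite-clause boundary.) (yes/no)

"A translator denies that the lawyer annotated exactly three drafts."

No

*exactly three drafts* is embedded in the finite complement clause *that the lawyer annotated exactly three drafts*.
Finite CP is the ceiling for QR here, by assumption.
Hence only narrow scope for *exactly three drafts* (under *a translator*) survives.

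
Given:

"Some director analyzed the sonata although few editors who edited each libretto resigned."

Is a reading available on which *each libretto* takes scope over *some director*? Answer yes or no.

No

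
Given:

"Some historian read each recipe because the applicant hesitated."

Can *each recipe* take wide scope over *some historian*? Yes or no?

Yes

*each recipe* is a matrix argument; the adjunct is an island but the target quantifier is outside it.
With no island boundary between them, the object can take inverse scope over the subject via ordinary QR within the clause.
Both orderings are possible: *some historian* > *each recipe* and *each recipe* > *some historian*.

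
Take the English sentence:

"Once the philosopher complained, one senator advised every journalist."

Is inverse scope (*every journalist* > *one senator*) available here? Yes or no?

*every journalist* is a matrix argument; the adjunct is an island but the target quantifier is outside it.
Clause-internal QR can adjoin the lower DP above the subject, yielding the inverse reading.

Yes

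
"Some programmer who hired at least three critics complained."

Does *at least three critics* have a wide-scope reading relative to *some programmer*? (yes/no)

No

*at least three critics* occurs within the relative clause *who hired at least three critics*.
Quantifiers inside a relative clause are trapped there; the RC boundary blocks QR.
*at least three critics* is confined to the island and cannot take scope over *some programmer*.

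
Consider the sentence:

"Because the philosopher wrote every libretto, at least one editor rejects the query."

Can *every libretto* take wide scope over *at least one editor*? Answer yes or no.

No

*every libretto* is embedded in the adjunct clause *because the philosopher wrote every libretto*.
Since the clause is an adjunct (not a complement), the Adjunct Condition blocks QR across its edge.
*every libretto* > *at least one editor* would require crossing that boundary, which is illicit.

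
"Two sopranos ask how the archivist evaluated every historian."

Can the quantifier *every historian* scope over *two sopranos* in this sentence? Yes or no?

Structurally, *every historian* is inside the embedded question *how the archivist evaluated every historian*.
An indirect question is a wh-island; the filled [Spec,CP] blocks QR across the CP edge.
There is no licit LF on which *every historian* c-commands *two sopranos*.

No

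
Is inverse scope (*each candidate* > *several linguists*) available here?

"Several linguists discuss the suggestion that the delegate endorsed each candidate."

No

The DP *each candidate* is contained in the complex NP *the suggestion that the delegate endorsed each candidate*.
The complex NP is opaque for QR — the quantifier is frozen inside the noun's complement.
The inverse ordering *each candidate* > *several linguists* is therefore underivable.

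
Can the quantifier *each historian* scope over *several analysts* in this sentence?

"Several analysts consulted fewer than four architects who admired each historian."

No

*each historian* is embedded in the relative clause *who admired each historian* modifying *fewer than four architects*.
Relative clauses block scope extraction: QR cannot target a position outside the modified NP.
*each historian* > *several analysts* would require crossing that boundary, which is illicit.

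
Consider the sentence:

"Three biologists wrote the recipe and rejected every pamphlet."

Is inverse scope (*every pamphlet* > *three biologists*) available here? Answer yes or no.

No

The DP *every pamphlet* is contained in one conjunct of the coordinate structure (*rejected every pamphlet*).
A quantifier cannot raise out of one conjunct of a coordination across the whole coordinate structure — the CSC applies to QR.
There is no licit LF on which *every pamphlet* c-commands *three biologists*.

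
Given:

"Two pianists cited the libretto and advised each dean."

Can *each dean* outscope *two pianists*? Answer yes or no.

No

*each dean* sits inside one conjunct of the coordinate structure (*advised each dean*).
The Coordinate Structure Constraint blocks movement (including QR) out of a single conjunct.
So the wide-scope reading for *each dean* is blocked.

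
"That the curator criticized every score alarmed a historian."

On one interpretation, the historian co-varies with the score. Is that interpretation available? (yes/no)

This is the *every score* > *a historian* reading.
*every score* sits inside the sentential subject *that the curator criticized every score*.
Sentential subjects are islands: a quantifier inside the subject clause cannot raise over the matrix predicate.
So *every score* cannot raise to a position above *a historian*.

No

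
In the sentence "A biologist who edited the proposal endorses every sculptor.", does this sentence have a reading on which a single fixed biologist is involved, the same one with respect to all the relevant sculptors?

Yes

This is the *a biologist* > *every sculptor* reading.
That is the surface-scope ordering, which is always one of the available readings — island constraints only ever restrict inverse scope.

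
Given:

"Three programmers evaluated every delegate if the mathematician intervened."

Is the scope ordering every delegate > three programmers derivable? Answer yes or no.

The adjunct island is irrelevant here — *every delegate* and *three programmers* are both in the matrix clause.
With no island boundary between them, the object can take inverse scope over the subject via ordinary QR within the clause.
The sentence is scopally ambiguous between *three programmers* > *every delegate* and *every delegate* > *three programmers*.

Yes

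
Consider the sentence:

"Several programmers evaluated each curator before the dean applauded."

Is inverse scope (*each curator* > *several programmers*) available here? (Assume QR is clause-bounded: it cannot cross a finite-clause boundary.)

Yes

The adjunct island is irrelevant here — *each curator* and *several programmers* are both in the matrix clause.
Ordinary QR to a clause-peripheral position gives the wide-scope LF for the lower DP.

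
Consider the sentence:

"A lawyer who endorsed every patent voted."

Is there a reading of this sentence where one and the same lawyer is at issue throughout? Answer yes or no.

The paraphrase describes the scope ordering *a lawyer* > *every patent*.
Surface scope (*a lawyer* > *every patent*) is always derivable; islands only block QR, not in-situ interpretation.

Yes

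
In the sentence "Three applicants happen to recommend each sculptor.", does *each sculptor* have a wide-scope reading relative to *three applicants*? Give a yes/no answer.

Yes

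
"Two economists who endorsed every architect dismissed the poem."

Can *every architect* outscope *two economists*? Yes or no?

No

*every architect* is embedded in the relative clause *who endorsed every architect*.
A relative clause is a scope island — quantifier raising cannot cross its boundary.
There is no licit LF on which *every architect* c-commands *two economists*.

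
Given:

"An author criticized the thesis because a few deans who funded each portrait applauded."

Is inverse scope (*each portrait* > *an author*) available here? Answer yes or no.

No

Structurally, *each portrait* is inside the relative clause *who funded each portrait*, which is itself inside the adjunct *because a few deans who funded each portrait applauded*.
Even if one barrier were somehow void, the other would still block QR.
Hence only narrow scope for *each portrait* (under *an author*) survives.
(Only the surface reading survives: one fixed author with respect to all the relevant portraits.)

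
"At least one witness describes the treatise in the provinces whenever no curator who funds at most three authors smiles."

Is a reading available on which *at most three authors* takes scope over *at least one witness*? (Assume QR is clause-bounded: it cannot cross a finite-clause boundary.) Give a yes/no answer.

No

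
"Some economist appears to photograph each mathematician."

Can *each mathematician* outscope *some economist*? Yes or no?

Yes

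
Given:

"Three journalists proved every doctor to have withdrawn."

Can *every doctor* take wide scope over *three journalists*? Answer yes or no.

Yes

This is an ECM construction: *every doctor* is the infinitival subject, Case-marked by the matrix verb, and the infinitive is transparent for QR.
Since no island is crossed, the inverse ordering is licensed alongside surface scope.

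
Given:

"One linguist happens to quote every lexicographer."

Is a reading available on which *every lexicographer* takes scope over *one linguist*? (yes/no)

Yes

*every lexicographer* is inside a raising infinitive, which is transparent to QR (no CP barrier), so it behaves as a matrix argument.
Clause-internal QR can adjoin the lower DP above the subject, yielding the inverse reading.
So *every lexicographer* > *one linguist* is among the available readings.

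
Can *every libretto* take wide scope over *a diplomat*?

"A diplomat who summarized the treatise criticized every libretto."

Yes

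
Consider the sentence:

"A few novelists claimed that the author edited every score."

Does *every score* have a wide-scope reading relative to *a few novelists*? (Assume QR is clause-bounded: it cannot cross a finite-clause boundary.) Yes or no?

No

The DP *every score* is contained in the finite complement clause *that the author edited every score*.
QR is clause-bounded, so the finite complement is a scope island for the embedded quantifier.
*every score* > *a few novelists* would require crossing that boundary, which is illicit.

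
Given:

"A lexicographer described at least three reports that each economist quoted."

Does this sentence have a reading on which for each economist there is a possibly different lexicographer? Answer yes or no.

No

That reading corresponds to *each economist* > *a lexicographer*.
The DP *each economist* is contained in the relative clause *that each economist quoted* modifying *at least three reports*.
Quantifiers inside a relative clause are trapped there; the RC boundary blocks QR.
The inverse ordering *each economist* > *a lexicographer* is therefore underivable.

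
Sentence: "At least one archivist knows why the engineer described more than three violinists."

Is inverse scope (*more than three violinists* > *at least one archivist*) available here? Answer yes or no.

*more than three violinists* occurs within the embedded question *why the engineer described more than three violinists*.
QR across an interrogative CP boundary is ruled out as a wh-island violation.
So the wide-scope reading for *more than three violinists* is blocked.

No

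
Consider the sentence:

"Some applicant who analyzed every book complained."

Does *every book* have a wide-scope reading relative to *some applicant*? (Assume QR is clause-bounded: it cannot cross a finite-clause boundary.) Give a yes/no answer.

*every book* sits inside the relative clause *who analyzed every book*.
QR out of a relative clause is ruled out by the relative-clause island constraint.
*every book* is confined to the island and cannot take scope over *some applicant*.
(Only the surface reading survives: one fixed applicant with respect to all the relevant books.)

No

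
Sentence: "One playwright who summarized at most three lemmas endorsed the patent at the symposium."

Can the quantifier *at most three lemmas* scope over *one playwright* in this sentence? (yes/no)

No

Structurally, *at most three lemmas* is inside the relative clause *who summarized at most three lemmas*.
Relative clauses block scope extraction: QR cannot target a position outside the modified NP.
Hence only narrow scope for *at most three lemmas* (under *one playwright*) survives.
(Only the surface reading survives: one fixed playwright with respect to all the relevant lemmas.)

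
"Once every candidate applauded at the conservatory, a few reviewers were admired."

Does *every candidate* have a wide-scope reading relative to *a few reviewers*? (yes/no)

No

*every candidate* occurs within the adjunct clause *once every candidate applauded at the conservatory*.
Scope out of an adjunct clause is unavailable: QR respects the adjunct-island constraint.
There is no licit LF on which *every candidate* c-commands *a few reviewers*.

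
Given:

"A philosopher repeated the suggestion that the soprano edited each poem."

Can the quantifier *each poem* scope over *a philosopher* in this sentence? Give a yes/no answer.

*each poem* sits inside the complex NP *the suggestion that the soprano edited each poem*.
Since the clause is the complement of a nominal head, the CNPC blocks scope extraction.
There is no licit LF on which *each poem* c-commands *a philosopher*.

No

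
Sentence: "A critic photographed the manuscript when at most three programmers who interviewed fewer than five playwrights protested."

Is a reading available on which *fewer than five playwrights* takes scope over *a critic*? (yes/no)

The DP *fewer than five playwrights* is contained in the relative clause *who interviewed fewer than five playwrights*, which is itself inside the adjunct *when at most three programmers who interviewed fewer than five playwrights protested*.
Nested islands: the RC island is itself inside an adjunct island, so wide scope is doubly excluded.
There is no licit LF on which *fewer than five playwrights* c-commands *a critic*.

No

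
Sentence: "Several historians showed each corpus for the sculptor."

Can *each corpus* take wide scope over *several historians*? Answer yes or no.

*several historians* and *each corpus* are co-arguments of the matrix verb, with nothing but a clause-internal boundary between them.
Clause-internal QR can adjoin the lower DP above the subject, yielding the inverse reading.

Yes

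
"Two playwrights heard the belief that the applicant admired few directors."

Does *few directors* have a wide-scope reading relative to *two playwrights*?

No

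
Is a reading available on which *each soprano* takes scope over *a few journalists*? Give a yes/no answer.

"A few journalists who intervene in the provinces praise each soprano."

Yes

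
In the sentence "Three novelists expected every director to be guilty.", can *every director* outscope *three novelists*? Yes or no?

Yes

This is an ECM construction: *every director* is the infinitival subject, Case-marked by the matrix verb, and the infinitive is transparent for QR.
Clause-internal QR can adjoin the lower DP above the subject, yielding the inverse reading.
So *every director* > *three novelists* is among the available readings.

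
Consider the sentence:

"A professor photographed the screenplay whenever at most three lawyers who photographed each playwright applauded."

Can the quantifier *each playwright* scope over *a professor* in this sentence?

*each playwright* occurs within the relative clause *who photographed each playwright*, which is itself inside the adjunct *whenever at most three lawyers who photographed each playwright applauded*.
Nested islands: the RC island is itself inside an adjunct island, so wide scope is doubly excluded.
So *each playwright* cannot raise to a position above *a professor*.
(Only the surface reading survives: one fixed professor with respect to all the relevant playwrights.)

No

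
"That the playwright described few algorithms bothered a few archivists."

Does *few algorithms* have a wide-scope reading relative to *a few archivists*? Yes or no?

No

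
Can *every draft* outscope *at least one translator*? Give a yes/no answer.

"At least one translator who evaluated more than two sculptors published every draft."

*every draft* sits in the matrix clause, not in the relative clause on *at least one translator*.
With no island boundary between them, the object can take inverse scope over the subject via ordinary QR within the clause.

Yes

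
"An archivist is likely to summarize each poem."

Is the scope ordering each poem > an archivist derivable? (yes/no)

Yes

*each poem* is the object of the infinitival complement of a raising predicate; raising infinitives are transparent for QR, so the two DPs are in effect clausemates.
QR within a single clause is free, so the lower quantifier may take scope over the higher one.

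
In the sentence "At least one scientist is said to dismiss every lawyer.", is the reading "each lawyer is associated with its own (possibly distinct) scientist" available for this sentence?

Yes

The paraphrase describes the scope ordering *every lawyer* > *at least one scientist*.
Raising constructions are monoclausal for scope purposes; *every lawyer* is not separated from *at least one scientist* by any island.
Nothing blocks QR of the lower DP to a position above the higher one, so inverse scope is available.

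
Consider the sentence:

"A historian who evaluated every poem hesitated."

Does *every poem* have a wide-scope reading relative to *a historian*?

*every poem* is embedded in the relative clause *who evaluated every poem*.
Relative clauses are scope islands: a quantifier cannot QR out of a relative clause to take scope in the matrix clause.
So *every poem* cannot raise to a position above *a historian*.

No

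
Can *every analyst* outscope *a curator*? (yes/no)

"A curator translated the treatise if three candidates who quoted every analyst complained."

*every analyst* sits inside the relative clause *who quoted every analyst*, which is itself inside the adjunct *if three candidates who quoted every analyst complained*.
Two island boundaries intervene — the relative clause and the adjunct. Either alone would block QR.
The inverse ordering *every analyst* > *a curator* is therefore underivable.
(Only the surface reading survives: one fixed curator with respect to all the relevant analysts.)

No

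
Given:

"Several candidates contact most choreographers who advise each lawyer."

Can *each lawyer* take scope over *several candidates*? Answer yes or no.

*each lawyer* sits inside the relative clause *who advise each lawyer* modifying *most choreographers*.
Relative clauses block scope extraction: QR cannot target a position outside the modified NP.
Hence only narrow scope for *each lawyer* (under *several candidates*) survives.

No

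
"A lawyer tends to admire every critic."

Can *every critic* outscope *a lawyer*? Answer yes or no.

The matrix predicate is a raising verb, whose infinitival complement is not a scope island — *every critic* can QR into the matrix clause.
With no island boundary between them, the object can take inverse scope over the subject via ordinary QR within the clause.

Yes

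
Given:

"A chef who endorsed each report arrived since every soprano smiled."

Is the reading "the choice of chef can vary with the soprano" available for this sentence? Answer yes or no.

No

The paraphrase describes the scope ordering *every soprano* > *a chef*.
*every soprano* occurs within the adjunct clause *since every soprano smiled*.
Since the clause is an adjunct (not a complement), the Adjunct Condition blocks QR across its edge.
*every soprano* > *a chef* would require crossing that boundary, which is illicit.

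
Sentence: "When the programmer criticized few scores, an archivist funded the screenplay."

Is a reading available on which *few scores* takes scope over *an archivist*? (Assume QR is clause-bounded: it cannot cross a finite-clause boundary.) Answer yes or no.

*few scores* is embedded in the adjunct clause *when the programmer criticized few scores*.
Scope out of an adjunct clause is unavailable: QR respects the adjunct-island constraint.
*few scores* is confined to the island and cannot take scope over *an archivist*.

No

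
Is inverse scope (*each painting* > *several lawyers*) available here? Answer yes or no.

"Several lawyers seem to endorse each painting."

Yes

The matrix predicate is a raising verb, whose infinitival complement is not a scope island — *each painting* can QR into the matrix clause.
Ordinary QR to a clause-peripheral position gives the wide-scope LF for the lower DP.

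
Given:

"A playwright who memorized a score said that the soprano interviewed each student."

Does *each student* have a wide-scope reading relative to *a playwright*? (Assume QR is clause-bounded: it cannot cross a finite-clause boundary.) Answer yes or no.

The target quantifier *each student* is part of the finite complement clause *that the soprano interviewed each student*.
Given the clause-boundedness assumption, QR cannot cross the finite CP into the matrix.
The inverse ordering *each student* > *a playwright* is therefore underivable.
(Only the surface reading survives: one fixed playwright with respect to all the relevant students.)

No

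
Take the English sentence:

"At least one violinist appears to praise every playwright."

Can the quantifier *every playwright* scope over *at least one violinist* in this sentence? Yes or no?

Yes

The matrix predicate is a raising verb, whose infinitival complement is not a scope island — *every playwright* can QR into the matrix clause.
Clause-internal QR can adjoin the lower DP above the subject, yielding the inverse reading.
The sentence is scopally ambiguous between *at least one violinist* > *every playwright* and *every playwright* > *at least one violinist*.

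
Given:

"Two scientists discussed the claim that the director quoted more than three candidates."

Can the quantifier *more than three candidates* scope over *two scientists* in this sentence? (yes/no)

No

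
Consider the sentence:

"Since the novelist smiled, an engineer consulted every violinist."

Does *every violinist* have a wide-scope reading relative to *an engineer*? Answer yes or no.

Although there is an adjunct clause, *every violinist* is in the main clause, not inside the adjunct.
Clause-internal QR can adjoin the lower DP above the subject, yielding the inverse reading.

Yes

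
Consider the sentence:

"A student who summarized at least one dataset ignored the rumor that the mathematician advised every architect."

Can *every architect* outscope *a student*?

No

The DP *every architect* is contained in the complex NP *the rumor that the mathematician advised every architect*.
Noun-complement clauses are scope islands (the Complex NP Constraint): a quantifier inside one cannot scope into the matrix.
*every architect* is confined to the island and cannot take scope over *a student*.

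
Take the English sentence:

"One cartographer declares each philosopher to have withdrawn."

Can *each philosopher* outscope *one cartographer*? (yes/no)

This is an ECM construction: *each philosopher* is the infinitival subject, Case-marked by the matrix verb, and the infinitive is transparent for QR.
No island intervenes, so both surface and inverse scope are derivable.
The sentence is scopally ambiguous between *one cartographer* > *each philosopher* and *each philosopher* > *one cartographer*.

Yes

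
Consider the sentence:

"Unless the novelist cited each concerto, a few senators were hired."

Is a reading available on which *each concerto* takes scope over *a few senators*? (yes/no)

The DP *each concerto* is contained in the adjunct clause *unless the novelist cited each concerto*.
The adjunct-island constraint bars QR out of an adverbial clause.
There is no licit LF on which *each concerto* c-commands *a few senators*.

No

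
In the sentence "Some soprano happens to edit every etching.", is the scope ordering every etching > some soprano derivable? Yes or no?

Yes

Infinitival complements of raising predicates do not block QR; *every etching* and *some soprano* are effectively clausemates.
Clause-internal QR can adjoin the lower DP above the subject, yielding the inverse reading.
The sentence is scopally ambiguous between *some soprano* > *every etching* and *every etching* > *some soprano*.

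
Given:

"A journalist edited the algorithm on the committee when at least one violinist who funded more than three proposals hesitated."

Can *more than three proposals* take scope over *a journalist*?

*more than three proposals* is embedded in the relative clause *who funded more than three proposals*, which is itself inside the adjunct *when at least one violinist who funded more than three proposals hesitated*.
Even if one barrier were somehow void, the other would still block QR.
So *more than three proposals* cannot raise to a position above *a journalist*.
(Only the surface reading survives: one fixed journalist with respect to all the relevant proposals.)

No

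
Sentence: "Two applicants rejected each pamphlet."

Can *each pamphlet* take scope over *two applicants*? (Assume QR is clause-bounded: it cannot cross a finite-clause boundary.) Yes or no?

*each pamphlet* is the matrix object and *two applicants* the matrix subject; the two are clausemates.
Ordinary QR to a clause-peripheral position gives the wide-scope LF for the lower DP.
So *each pamphlet* > *two applicants* is among the available readings.

Yes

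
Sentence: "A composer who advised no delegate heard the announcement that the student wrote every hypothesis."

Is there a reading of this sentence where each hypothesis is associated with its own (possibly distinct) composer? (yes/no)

That reading corresponds to *every hypothesis* > *a composer*.
*every hypothesis* is embedded in the complex NP *the announcement that the student wrote every hypothesis*.
Since the clause is the complement of a nominal head, the CNPC blocks scope extraction.
The inverse ordering *every hypothesis* > *a composer* is therefore underivable.

No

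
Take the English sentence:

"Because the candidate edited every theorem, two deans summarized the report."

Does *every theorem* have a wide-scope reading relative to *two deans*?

The DP *every theorem* is contained in the adjunct clause *because the candidate edited every theorem*.
Adjunct clauses are scope islands: a quantifier inside an adjunct cannot raise into the matrix clause.
So the wide-scope reading for *every theorem* is blocked.

No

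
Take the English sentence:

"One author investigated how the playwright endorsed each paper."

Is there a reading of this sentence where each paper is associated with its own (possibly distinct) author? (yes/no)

No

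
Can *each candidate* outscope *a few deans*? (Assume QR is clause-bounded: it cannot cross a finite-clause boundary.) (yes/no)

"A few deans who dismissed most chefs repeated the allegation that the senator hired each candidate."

The DP *each candidate* is contained in the complex NP *the allegation that the senator hired each candidate*.
Since the clause is the complement of a nominal head, the CNPC blocks scope extraction.
Hence only narrow scope for *each candidate* (under *a few deans*) survives.

No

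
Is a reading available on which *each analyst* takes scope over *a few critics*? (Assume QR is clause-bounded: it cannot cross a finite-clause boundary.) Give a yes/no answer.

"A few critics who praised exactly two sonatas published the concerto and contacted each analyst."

No

The target quantifier *each analyst* is part of one conjunct of the coordinate structure (*contacted each analyst*).
The Coordinate Structure Constraint blocks movement (including QR) out of a single conjunct.
So the wide-scope reading for *each analyst* is blocked.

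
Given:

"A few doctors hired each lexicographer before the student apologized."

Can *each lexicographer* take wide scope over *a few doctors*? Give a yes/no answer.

Although there is an adjunct clause, *each lexicographer* is in the main clause, not inside the adjunct.
Nothing blocks QR of the lower DP to a position above the higher one, so inverse scope is available.
The sentence is scopally ambiguous between *a few doctors* > *each lexicographer* and *each lexicographer* > *a few doctors*.

Yes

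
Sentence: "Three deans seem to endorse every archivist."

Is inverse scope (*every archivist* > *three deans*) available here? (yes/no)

Yes

Raising constructions are monoclausal for scope purposes; *every archivist* is not separated from *three deans* by any island.
With no island boundary between them, the object can take inverse scope over the subject via ordinary QR within the clause.
Both orderings are possible: *three deans* > *every archivist* and *every archivist* > *three deans*.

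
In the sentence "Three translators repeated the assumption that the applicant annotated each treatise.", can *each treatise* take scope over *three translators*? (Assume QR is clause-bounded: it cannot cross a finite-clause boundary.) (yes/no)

No

*each treatise* occurs within the complex NP *the assumption that the applicant annotated each treatise*.
The Complex NP Constraint bars QR out of the complement clause of a noun.
So *each treatise* cannot raise to a position above *three translators*.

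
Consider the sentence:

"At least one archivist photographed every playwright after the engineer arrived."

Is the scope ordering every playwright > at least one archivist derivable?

Neither queried DP is inside the adjunct, so the adjunct-island constraint does not apply.
Clause-internal QR can adjoin the lower DP above the subject, yielding the inverse reading.
The sentence is scopally ambiguous between *at least one archivist* > *every playwright* and *every playwright* > *at least one archivist*.

Yes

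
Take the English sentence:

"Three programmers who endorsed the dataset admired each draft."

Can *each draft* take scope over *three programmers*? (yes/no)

*each draft* sits in the matrix clause, not in the relative clause on *three programmers*.
QR within a single clause is free, so the lower quantifier may take scope over the higher one.

Yes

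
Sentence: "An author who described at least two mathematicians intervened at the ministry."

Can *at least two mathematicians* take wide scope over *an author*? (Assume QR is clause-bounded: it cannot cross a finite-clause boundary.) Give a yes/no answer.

*at least two mathematicians* is embedded in the relative clause *who described at least two mathematicians*.
Relative clauses block scope extraction: QR cannot target a position outside the modified NP.
So the wide-scope reading for *at least two mathematicians* is blocked.

No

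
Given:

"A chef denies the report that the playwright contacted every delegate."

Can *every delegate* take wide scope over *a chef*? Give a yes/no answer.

No

*every delegate* occurs within the complex NP *the report that the playwright contacted every delegate*.
The complex NP is opaque for QR — the quantifier is frozen inside the noun's complement.
So *every delegate* cannot raise to a position above *a chef*.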